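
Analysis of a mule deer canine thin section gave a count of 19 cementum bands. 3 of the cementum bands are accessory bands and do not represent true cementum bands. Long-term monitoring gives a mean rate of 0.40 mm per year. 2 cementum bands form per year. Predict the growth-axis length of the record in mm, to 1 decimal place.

3.2 mm

True cementum band count = 19 − 3 = 16.
16 cementum bands at 2 per year is 16 / 2 = 8 years.
Predicted length = 0.40 mm/year × 8 years = 3.2 mm.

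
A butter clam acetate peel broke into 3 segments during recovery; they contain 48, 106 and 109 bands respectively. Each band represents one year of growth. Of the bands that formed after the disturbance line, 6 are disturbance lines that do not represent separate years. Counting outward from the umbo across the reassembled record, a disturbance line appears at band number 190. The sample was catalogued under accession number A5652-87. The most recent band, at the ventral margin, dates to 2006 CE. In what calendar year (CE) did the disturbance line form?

Total bands = 48 + 106 + 109 = 263.
263 − 190 = 73 bands lie beyond the disturbance line toward the ventral margin.
Removing the 6 false bands leaves 73 − 6 = 67 true bands beyond the disturbance line.
2006 − 67 = 1939 CE.

1939 CE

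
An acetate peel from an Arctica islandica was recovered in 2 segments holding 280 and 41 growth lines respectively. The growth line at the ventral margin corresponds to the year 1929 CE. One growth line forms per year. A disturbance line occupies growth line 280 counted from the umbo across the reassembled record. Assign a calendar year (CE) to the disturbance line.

1888 CE

Total growth lines = 280 + 41 = 321.
321 − 280 = 41 growth lines lie beyond the disturbance line toward the ventral margin.
The growth line at the ventral margin is 1929 CE, so the disturbance line dates to 1929 − 41 = 1888 CE.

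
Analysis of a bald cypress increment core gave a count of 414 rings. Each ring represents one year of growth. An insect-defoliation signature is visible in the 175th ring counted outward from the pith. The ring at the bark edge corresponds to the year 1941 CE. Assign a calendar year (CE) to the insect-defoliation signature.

The insect-defoliation signature sits at ring 175 from the pith, so 414 − 175 = 239 rings formed after it.
Counting back 239 years from 1941 CE places the insect-defoliation signature in 1941 − 239 = 1702 CE.

1702 CE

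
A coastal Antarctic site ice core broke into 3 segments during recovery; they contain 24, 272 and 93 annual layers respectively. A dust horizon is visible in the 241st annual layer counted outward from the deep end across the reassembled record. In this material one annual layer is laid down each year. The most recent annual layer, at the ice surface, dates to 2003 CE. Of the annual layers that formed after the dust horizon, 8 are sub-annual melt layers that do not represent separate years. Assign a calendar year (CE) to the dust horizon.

1863 CE

Total annual layers = 24 + 272 + 93 = 389.
389 − 241 = 148 annual layers lie beyond the dust horizon toward the ice surface.
Removing the 8 false annual layers leaves 148 − 8 = 140 true annual layers beyond the dust horizon.
2003 − 140 = 1863 CE.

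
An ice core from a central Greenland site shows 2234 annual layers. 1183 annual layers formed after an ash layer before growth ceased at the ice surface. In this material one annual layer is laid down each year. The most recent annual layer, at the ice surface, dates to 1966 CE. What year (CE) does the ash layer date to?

1183 annual layers post-date the ash layer.
Counting back 1183 years from 1966 CE places the ash layer in 1966 − 1183 = 783 CE.

783 CE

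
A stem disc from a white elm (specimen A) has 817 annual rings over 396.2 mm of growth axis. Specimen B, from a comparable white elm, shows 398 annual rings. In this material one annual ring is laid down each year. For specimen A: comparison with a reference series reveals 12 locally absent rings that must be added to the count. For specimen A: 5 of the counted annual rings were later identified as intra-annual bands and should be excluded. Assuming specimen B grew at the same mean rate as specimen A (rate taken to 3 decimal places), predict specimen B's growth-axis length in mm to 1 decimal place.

Specimen A: after corrections the count is 817 − 5 + 12 = 824 annual rings.
A: Extension rate ≈ 396.2 / 824 = 0.481 mm per year.
For B, 0.481 mm/year × 398 years = 191.4 mm.

191.4 mm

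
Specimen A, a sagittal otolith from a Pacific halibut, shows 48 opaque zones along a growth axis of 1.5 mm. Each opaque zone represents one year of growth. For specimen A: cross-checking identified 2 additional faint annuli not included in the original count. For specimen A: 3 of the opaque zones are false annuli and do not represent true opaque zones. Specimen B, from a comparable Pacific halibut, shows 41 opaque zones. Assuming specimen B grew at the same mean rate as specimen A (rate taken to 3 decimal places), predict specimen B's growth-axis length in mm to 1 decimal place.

Specimen A: true opaque zone count = 48 − 3 + 2 = 47.
A: Mean rate = 1.5 mm / 47 years ≈ 0.032 mm/yr.
B's length ≈ 0.032 × 41 = 1.3 mm.

1.3 mm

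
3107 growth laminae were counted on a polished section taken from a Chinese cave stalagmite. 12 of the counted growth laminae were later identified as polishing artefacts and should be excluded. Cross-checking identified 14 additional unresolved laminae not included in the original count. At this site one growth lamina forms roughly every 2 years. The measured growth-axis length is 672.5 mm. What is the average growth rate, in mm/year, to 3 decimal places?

0.108 mm/year

After corrections the count is 3107 − 12 + 14 = 3109 growth laminae.
Multiplying by 2 years per growth lamina: 3109 × 2 = 6218 years.
672.5 mm over 6218 years gives 672.5 / 6218 ≈ 0.108 mm/year.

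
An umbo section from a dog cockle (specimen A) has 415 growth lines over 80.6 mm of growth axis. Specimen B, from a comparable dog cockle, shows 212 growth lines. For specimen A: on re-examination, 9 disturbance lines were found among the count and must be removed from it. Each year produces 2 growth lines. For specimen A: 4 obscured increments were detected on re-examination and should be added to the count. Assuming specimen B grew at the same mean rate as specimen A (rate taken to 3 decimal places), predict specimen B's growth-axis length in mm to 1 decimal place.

41.7 mm

Specimen A: correcting the raw count gives 415 − 9 + 4 = 410 true growth lines.
Specimen A: 410 growth lines at 2 per year is 410 / 2 = 205 years.
A: Mean rate = 80.6 mm / 205 years ≈ 0.393 mm/year.
Specimen B: 212 growth lines at 2 per year is 212 / 2 = 106 years. B's length ≈ 0.393 × 106 = 41.7 mm.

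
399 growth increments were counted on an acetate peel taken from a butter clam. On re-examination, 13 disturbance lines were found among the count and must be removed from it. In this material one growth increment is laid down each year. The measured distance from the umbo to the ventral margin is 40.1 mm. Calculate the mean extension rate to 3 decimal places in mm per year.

0.104 mm per year

True growth increment count = 399 − 13 = 386.
Mean rate = 40.1 mm / 386 years ≈ 0.104 mm per year.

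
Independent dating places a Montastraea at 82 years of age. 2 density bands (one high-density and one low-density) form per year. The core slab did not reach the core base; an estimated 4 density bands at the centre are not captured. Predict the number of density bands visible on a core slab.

Expected density bands: 82 × 2 = 164.
Subtracting the 4 density bands not captured gives 164 − 4 = 160 density bands in the record.

160 density bands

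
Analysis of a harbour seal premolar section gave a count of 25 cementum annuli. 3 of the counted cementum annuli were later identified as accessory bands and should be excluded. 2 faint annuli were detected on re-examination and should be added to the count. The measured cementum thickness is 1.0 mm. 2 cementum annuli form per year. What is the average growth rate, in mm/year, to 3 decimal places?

0.083 mm/year

True cementum annulus count = 25 − 3 + 2 = 24.
With 2 cementum annuli per year, 24 / 2 = 12 years.
Extension rate ≈ 1.0 / 12 = 0.083 mm/year.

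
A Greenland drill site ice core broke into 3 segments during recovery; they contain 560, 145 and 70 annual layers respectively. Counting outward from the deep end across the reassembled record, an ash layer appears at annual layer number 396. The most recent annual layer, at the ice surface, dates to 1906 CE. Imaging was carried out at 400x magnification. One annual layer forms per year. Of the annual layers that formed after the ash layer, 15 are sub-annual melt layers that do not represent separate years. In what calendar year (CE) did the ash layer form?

1542 CE

Total annual layers = 560 + 145 + 70 = 775.
Between annual layer 396 and the ice surface there are 775 − 396 = 379 annual layers.
Excluding 15 false annual layers: 379 − 15 = 364.
The annual layer at the ice surface is 1906 CE, so the ash layer dates to 1906 − 364 = 1542 CE.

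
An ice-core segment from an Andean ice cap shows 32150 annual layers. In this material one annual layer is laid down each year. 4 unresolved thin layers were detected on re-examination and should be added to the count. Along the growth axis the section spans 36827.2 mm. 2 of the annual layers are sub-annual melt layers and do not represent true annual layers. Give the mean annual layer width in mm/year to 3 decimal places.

Correcting the raw count gives 32150 − 2 + 4 = 32152 true annual layers.
Mean rate = 36827.2 mm / 32152 years ≈ 1.145 mm/year.

1.145 mm/year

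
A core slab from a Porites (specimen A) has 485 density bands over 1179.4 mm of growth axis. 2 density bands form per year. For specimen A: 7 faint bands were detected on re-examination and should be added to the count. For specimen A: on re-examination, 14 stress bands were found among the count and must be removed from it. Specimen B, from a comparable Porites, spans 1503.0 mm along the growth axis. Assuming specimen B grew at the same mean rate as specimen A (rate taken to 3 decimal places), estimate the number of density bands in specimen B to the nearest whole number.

Specimen A: correcting the raw count gives 485 − 14 + 7 = 478 true density bands.
Specimen A: with 2 density bands per year, 478 / 2 = 239 years.
A: Mean rate = 1179.4 mm / 239 years ≈ 4.935 mm per year.
For B, 1503.0 / 4.935 = 304.56 years; at 2 density bands per year that is 304.56 × 2 ≈ 609 density bands.

609 density bands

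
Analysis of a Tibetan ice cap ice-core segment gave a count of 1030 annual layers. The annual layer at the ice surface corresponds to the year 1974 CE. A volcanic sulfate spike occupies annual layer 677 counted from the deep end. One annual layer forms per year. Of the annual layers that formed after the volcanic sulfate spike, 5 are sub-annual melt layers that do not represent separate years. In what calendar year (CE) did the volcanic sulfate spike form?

Between annual layer 677 and the ice surface there are 1030 − 677 = 353 annual layers.
Removing the 5 false annual layers leaves 353 − 5 = 348 true annual layers beyond the volcanic sulfate spike.
The annual layer at the ice surface is 1974 CE, so the volcanic sulfate spike dates to 1974 − 348 = 1626 CE.

1626 CE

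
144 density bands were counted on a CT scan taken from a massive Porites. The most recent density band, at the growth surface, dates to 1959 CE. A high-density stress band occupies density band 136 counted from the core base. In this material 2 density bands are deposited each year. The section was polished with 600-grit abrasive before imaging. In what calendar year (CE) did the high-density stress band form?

1955 CE

Between density band 136 and the growth surface there are 144 − 136 = 8 density bands.
8 density bands at 2 per year is 8 / 2 = 4 years.
The density band at the growth surface is 1959 CE, so the high-density stress band dates to 1959 − 4 = 1955 CE.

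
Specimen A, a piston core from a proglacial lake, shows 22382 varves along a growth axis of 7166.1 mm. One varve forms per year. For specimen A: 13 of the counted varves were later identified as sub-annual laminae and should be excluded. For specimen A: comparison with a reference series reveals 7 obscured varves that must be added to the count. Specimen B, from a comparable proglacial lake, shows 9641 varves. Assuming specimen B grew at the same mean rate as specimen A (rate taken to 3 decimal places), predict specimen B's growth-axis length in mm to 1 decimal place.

Specimen A: true varve count = 22382 − 13 + 7 = 22376.
A: Extension rate ≈ 7166.1 / 22376 = 0.320 mm/year.
Length of B = 0.320 × 9641 = 3085.1 mm.

3085.1 mm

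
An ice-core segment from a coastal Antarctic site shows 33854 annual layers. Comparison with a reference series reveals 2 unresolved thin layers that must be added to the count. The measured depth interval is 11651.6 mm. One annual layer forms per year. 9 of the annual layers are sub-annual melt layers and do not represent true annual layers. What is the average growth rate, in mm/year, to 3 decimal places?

Correcting the raw count gives 33854 − 9 + 2 = 33847 true annual layers.
11651.6 mm over 33847 years gives 11651.6 / 33847 ≈ 0.344 mm/year.

0.344 mm/year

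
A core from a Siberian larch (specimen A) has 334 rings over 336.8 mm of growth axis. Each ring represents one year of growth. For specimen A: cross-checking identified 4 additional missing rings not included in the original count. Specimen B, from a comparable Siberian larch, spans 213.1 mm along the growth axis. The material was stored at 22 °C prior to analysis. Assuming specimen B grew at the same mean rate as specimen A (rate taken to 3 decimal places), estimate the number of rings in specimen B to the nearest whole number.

214 rings

Specimen A: adjusted count: 334 + 4 = 338 rings.
A: 336.8 mm over 338 years gives 336.8 / 338 ≈ 0.996 mm/yr.
Specimen B: 213.1 mm / 0.996 mm per year = 213.96 years ≈ 214 rings.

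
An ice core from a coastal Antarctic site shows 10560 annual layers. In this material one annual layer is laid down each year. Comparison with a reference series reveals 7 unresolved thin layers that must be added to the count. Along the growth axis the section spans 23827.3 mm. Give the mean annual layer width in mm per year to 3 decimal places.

2.255 mm per year

After corrections the count is 10560 + 7 = 10567 annual layers.
Extension rate ≈ 23827.3 / 10567 = 2.255 mm per year.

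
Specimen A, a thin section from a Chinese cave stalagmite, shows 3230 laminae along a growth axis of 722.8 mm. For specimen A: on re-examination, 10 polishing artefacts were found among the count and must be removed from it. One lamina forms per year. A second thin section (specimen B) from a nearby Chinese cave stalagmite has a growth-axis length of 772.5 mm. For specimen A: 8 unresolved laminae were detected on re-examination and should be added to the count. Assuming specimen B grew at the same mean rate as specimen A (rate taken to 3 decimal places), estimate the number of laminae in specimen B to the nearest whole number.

3449 laminae

Specimen A: adjusted count: 3230 − 10 + 8 = 3228 laminae.
A: 722.8 mm over 3228 years gives 722.8 / 3228 ≈ 0.224 mm per year.
For B, 772.5 / 0.224 = 3448.66 years ≈ 3449 laminae.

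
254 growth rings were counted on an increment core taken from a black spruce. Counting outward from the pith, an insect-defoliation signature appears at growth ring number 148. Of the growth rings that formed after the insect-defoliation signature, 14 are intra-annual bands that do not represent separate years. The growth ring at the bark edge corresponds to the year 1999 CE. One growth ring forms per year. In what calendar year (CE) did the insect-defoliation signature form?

1907 CE

254 − 148 = 106 growth rings lie beyond the insect-defoliation signature toward the bark edge.
Excluding 14 false growth rings: 106 − 14 = 92.
Counting back 92 years from 1999 CE places the insect-defoliation signature in 1999 − 92 = 1907 CE.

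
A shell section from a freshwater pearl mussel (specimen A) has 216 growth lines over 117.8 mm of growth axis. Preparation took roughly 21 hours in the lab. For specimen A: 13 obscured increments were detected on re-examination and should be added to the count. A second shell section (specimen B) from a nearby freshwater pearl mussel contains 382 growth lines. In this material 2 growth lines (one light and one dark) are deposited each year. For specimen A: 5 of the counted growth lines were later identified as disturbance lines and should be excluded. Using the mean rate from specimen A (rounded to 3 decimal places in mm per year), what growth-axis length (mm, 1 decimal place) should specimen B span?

200.9 mm

Specimen A: correcting the raw count gives 216 − 5 + 13 = 224 true growth lines.
Specimen A: with 2 growth lines per year, 224 / 2 = 112 years.
A: Mean rate = 117.8 mm / 112 years ≈ 1.052 mm/yr.
Specimen B: 382 growth lines at 2 per year is 382 / 2 = 191 years. For B, 1.052 mm/year × 191 years = 200.9 mm.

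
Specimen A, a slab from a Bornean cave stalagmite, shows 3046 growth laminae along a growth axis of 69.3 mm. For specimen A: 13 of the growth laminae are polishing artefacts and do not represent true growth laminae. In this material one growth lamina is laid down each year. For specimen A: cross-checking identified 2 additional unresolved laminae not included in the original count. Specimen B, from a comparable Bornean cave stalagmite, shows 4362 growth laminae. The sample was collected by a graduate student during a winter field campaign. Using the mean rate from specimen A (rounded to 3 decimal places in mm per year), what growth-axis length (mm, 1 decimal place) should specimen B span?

100.3 mm

Specimen A: correcting the raw count gives 3046 − 13 + 2 = 3035 true growth laminae.
A: 69.3 mm over 3035 years gives 69.3 / 3035 ≈ 0.023 mm/year.
Length of B = 0.023 × 4362 = 100.3 mm.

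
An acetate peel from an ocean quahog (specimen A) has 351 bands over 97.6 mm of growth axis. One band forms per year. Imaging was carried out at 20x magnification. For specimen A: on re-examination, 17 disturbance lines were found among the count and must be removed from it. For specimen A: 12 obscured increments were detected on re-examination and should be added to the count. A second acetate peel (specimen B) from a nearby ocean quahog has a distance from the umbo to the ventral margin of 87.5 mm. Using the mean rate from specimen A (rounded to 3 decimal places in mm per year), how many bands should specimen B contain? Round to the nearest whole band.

Specimen A: adjusted count: 351 − 17 + 12 = 346 bands.
A: Mean rate = 97.6 mm / 346 years ≈ 0.282 mm per year.
Specimen B: 87.5 mm / 0.282 mm per year = 310.28 years ≈ 310 bands.

310 bands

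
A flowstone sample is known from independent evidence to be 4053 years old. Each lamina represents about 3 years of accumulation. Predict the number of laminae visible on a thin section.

1351 laminae

At 3 years per lamina, 4053 / 3 = 1351 laminae are expected.
So 1351 laminae should be present.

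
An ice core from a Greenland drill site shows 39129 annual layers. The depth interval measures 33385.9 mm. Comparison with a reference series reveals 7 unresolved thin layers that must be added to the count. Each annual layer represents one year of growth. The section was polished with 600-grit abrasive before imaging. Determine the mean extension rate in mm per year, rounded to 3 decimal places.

0.853 mm per year

Correcting the raw count gives 39129 + 7 = 39136 true annual layers.
33385.9 mm over 39136 years gives 33385.9 / 39136 ≈ 0.853 mm per year.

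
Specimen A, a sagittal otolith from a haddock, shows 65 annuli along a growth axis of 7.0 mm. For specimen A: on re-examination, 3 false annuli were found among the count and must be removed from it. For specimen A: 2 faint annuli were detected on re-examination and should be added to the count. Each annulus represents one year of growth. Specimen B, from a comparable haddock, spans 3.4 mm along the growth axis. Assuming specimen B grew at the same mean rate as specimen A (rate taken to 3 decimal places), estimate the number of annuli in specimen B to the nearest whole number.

31 annuli

Specimen A: after corrections the count is 65 − 3 + 2 = 64 annuli.
A: 7.0 mm over 64 years gives 7.0 / 64 ≈ 0.109 mm per year.
Specimen B: 3.4 mm / 0.109 mm per year = 31.19 years ≈ 31 annuli.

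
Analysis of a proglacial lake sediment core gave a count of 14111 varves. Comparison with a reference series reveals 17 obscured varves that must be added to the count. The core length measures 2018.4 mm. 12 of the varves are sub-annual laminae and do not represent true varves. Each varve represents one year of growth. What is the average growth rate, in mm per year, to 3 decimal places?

0.143 mm per year

Adjusted count: 14111 − 12 + 17 = 14116 varves.
Extension rate ≈ 2018.4 / 14116 = 0.143 mm per year.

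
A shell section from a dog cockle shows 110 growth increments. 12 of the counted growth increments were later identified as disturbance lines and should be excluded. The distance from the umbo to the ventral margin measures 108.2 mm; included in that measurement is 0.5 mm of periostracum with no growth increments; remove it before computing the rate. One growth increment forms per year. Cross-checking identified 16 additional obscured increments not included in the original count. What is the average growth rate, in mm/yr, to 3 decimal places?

Correcting the raw count gives 110 − 12 + 16 = 114 true growth increments.
The growth record spans 108.2 − 0.5 = 107.7 mm.
Mean rate = 107.7 mm / 114 years ≈ 0.945 mm/yr.

0.945 mm/yr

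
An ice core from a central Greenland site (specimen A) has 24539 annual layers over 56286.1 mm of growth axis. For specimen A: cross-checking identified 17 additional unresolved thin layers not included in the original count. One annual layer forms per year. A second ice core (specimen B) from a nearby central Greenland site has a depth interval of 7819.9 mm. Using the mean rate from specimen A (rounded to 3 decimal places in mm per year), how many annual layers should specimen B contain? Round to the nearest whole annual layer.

Specimen A: adjusted count: 24539 + 17 = 24556 annual layers.
A: Extension rate ≈ 56286.1 / 24556 = 2.292 mm per year.
Specimen B: 7819.9 mm / 2.292 mm per year = 3411.82 years ≈ 3412 annual layers.

3412 annual layers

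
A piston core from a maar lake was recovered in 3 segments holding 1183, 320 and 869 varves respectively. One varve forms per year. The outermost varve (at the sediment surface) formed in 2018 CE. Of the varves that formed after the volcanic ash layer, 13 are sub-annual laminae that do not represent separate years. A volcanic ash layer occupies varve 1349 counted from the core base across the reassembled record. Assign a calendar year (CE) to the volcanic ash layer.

1008 CE

Total varves = 1183 + 320 + 869 = 2372.
Between varve 1349 and the sediment surface there are 2372 − 1349 = 1023 varves.
Excluding 13 false varves: 1023 − 13 = 1010.
The varve at the sediment surface is 2018 CE, so the volcanic ash layer dates to 2018 − 1010 = 1008 CE.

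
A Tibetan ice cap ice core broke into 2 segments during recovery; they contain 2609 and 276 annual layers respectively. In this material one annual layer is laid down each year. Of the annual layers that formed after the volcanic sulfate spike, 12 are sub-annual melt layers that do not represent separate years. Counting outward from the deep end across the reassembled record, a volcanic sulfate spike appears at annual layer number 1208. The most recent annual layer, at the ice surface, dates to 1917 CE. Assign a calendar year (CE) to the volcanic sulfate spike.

252 CE

Total annual layers = 2609 + 276 = 2885.
Between annual layer 1208 and the ice surface there are 2885 − 1208 = 1677 annual layers.
Removing the 12 false annual layers leaves 1677 − 12 = 1665 true annual layers beyond the volcanic sulfate spike.
1917 − 1665 = 252 CE.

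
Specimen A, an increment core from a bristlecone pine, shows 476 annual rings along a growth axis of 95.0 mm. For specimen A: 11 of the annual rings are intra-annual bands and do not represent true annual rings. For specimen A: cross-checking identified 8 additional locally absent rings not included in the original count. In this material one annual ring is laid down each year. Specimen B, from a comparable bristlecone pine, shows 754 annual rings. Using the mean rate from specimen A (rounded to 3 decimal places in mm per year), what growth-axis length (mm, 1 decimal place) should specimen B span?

Specimen A: adjusted count: 476 − 11 + 8 = 473 annual rings.
A: 95.0 mm over 473 years gives 95.0 / 473 ≈ 0.201 mm/yr.
B's length ≈ 0.201 × 754 = 151.6 mm.

151.6 mm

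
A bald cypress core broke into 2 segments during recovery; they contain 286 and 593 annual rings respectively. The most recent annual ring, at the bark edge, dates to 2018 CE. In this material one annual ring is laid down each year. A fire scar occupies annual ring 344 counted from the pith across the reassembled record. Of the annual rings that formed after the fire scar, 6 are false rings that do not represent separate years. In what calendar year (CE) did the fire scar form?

1489 CE

Total annual rings = 286 + 593 = 879.
The fire scar sits at annual ring 344 from the pith, so 879 − 344 = 535 annual rings formed after it.
535 − 6 false = 529 true annual rings after the fire scar.
Counting back 529 years from 2018 CE places the fire scar in 2018 − 529 = 1489 CE.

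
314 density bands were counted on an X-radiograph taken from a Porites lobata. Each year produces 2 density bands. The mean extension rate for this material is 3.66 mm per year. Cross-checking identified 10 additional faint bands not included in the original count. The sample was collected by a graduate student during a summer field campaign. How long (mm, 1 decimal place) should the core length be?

592.9 mm

True density band count = 314 + 10 = 324.
324 density bands at 2 per year is 324 / 2 = 162 years.
Length ≈ 3.66 × 162 = 592.9 mm.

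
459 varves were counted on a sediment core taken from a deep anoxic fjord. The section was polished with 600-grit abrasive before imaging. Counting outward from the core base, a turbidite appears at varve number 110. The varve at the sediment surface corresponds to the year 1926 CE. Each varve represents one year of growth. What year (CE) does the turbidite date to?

1577 CE

Between varve 110 and the sediment surface there are 459 − 110 = 349 varves.
1926 − 349 = 1577 CE.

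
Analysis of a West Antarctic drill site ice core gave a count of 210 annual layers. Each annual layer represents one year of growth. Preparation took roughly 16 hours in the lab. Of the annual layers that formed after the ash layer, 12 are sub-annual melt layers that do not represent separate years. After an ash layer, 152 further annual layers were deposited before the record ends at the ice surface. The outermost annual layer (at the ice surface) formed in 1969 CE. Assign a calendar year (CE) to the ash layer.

There are 152 annual layers younger than the ash layer.
152 − 12 false = 140 true annual layers after the ash layer.
The annual layer at the ice surface is 1969 CE, so the ash layer dates to 1969 − 140 = 1829 CE.

1829 CE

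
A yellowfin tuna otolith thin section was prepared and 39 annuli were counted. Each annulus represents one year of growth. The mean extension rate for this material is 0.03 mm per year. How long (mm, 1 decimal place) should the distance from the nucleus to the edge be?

1.2 mm

39 years of growth are recorded.
Predicted length = 0.03 mm/year × 39 years = 1.2 mm.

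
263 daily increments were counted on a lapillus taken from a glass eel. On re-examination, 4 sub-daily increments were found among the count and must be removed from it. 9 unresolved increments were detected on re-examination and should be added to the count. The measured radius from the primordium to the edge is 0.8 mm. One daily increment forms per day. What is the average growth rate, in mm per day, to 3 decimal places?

Correcting the raw count gives 263 − 4 + 9 = 268 true daily increments.
0.8 mm over 268 days gives 0.8 / 268 ≈ 0.003 mm per day.

0.003 mm per day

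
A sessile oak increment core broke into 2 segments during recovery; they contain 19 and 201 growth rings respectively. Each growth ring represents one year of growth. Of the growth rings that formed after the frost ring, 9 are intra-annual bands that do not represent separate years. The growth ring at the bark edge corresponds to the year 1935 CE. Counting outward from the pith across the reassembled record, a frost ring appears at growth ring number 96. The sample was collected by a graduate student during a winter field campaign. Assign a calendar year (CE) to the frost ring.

Total growth rings = 19 + 201 = 220.
220 − 96 = 124 growth rings lie beyond the frost ring toward the bark edge.
Excluding 9 false growth rings: 124 − 9 = 115.
Counting back 115 years from 1935 CE places the frost ring in 1935 − 115 = 1820 CE.

1820 CE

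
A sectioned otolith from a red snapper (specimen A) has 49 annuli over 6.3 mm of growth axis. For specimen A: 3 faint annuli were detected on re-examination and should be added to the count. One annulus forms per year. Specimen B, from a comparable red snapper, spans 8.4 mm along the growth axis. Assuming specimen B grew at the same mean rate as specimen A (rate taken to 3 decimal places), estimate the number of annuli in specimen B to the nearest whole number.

69 annuli

Specimen A: after corrections the count is 49 + 3 = 52 annuli.
A: 6.3 mm over 52 years gives 6.3 / 52 ≈ 0.121 mm per year.
For B, 8.4 / 0.121 = 69.42 years ≈ 69 annuli.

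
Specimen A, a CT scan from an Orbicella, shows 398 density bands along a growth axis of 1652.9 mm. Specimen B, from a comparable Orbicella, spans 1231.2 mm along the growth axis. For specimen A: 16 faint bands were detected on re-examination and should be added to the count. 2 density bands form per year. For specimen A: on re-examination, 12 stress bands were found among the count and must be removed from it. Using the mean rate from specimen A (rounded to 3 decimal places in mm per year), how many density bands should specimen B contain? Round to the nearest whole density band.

Specimen A: correcting the raw count gives 398 − 12 + 16 = 402 true density bands.
Specimen A: dividing by 2 density bands per year: 402 / 2 = 201 years.
A: Extension rate ≈ 1652.9 / 201 = 8.223 mm/year.
For B, 1231.2 / 8.223 = 149.73 years; at 2 density bands per year that is 149.73 × 2 ≈ 299 density bands.

299 density bands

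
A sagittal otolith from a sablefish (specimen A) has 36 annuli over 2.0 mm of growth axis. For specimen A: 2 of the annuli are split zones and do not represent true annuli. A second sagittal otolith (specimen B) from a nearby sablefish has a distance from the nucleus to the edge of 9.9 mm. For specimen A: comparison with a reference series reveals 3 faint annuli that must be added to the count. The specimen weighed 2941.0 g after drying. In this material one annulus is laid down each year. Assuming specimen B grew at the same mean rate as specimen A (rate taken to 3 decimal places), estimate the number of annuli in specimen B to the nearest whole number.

183 annuli

Specimen A: correcting the raw count gives 36 − 2 + 3 = 37 true annuli.
A: Mean rate = 2.0 mm / 37 years ≈ 0.054 mm per year.
Specimen B: 9.9 mm / 0.054 mm per year = 183.33 years ≈ 183 annuli.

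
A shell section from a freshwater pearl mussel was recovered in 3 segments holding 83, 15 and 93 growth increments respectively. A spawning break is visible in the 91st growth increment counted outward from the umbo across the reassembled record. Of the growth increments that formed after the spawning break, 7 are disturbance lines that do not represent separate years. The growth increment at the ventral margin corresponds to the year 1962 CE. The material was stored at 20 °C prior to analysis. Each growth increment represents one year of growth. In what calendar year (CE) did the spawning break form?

1869 CE

Total growth increments = 83 + 15 + 93 = 191.
The spawning break sits at growth increment 91 from the umbo, so 191 − 91 = 100 growth increments formed after it.
Removing the 7 false growth increments leaves 100 − 7 = 93 true growth increments beyond the spawning break.
1962 − 93 = 1869 CE.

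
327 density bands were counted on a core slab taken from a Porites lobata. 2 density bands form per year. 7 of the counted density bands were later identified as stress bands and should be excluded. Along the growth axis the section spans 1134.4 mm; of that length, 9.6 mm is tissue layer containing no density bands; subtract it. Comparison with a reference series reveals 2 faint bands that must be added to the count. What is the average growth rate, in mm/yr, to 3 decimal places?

True density band count = 327 − 7 + 2 = 322.
With 2 density bands per year, 322 / 2 = 161 years.
Net length = 1134.4 − 9.6 = 1124.8 mm.
Extension rate ≈ 1124.8 / 161 = 6.986 mm/yr.

6.986 mm/yr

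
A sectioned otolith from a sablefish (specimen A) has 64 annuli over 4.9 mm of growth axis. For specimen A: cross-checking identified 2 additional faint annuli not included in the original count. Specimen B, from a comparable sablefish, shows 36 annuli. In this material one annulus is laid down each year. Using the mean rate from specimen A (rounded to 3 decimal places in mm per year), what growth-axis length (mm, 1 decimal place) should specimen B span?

Specimen A: adjusted count: 64 + 2 = 66 annuli.
A: Extension rate ≈ 4.9 / 66 = 0.074 mm/yr.
B's length ≈ 0.074 × 36 = 2.7 mm.

2.7 mm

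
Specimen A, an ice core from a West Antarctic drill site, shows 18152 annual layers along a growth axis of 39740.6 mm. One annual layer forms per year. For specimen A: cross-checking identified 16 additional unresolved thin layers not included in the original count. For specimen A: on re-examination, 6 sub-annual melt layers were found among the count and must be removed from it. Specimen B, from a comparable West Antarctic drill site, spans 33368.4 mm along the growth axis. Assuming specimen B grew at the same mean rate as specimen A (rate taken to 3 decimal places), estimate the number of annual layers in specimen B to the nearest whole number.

Specimen A: adjusted count: 18152 − 6 + 16 = 18162 annual layers.
A: 39740.6 mm over 18162 years gives 39740.6 / 18162 ≈ 2.188 mm per year.
B spans 33368.4 / 2.188 = 15250.64 years ≈ 15251 annual layers.

15251 annual layers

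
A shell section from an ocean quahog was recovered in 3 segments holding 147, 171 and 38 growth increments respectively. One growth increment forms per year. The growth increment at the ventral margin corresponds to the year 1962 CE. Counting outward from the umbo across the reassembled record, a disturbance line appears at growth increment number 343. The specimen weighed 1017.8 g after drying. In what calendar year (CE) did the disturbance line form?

1949 CE

Total growth increments = 147 + 171 + 38 = 356.
The disturbance line sits at growth increment 343 from the umbo, so 356 − 343 = 13 growth increments formed after it.
1962 − 13 = 1949 CE.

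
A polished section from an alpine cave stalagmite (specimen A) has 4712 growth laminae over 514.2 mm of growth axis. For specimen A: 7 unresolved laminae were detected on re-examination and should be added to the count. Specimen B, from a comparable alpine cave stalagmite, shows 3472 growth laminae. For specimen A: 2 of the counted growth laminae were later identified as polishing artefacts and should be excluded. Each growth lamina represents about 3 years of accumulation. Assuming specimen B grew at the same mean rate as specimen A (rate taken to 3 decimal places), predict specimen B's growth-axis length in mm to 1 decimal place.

Specimen A: correcting the raw count gives 4712 − 2 + 7 = 4717 true growth laminae.
Specimen A: 4717 growth laminae at 3 years each span 4717 × 3 = 14151 years.
A: 514.2 mm over 14151 years gives 514.2 / 14151 ≈ 0.036 mm/year.
Specimen B: multiplying by 3 years per growth lamina: 3472 × 3 = 10416 years. B's length ≈ 0.036 × 10416 = 375.0 mm.

375.0 mm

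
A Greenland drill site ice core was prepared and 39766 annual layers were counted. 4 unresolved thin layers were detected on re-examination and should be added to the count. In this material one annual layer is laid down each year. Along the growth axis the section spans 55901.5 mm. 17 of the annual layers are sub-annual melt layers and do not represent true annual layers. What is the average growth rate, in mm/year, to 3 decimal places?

1.406 mm/year

True annual layer count = 39766 − 17 + 4 = 39753.
Mean rate = 55901.5 mm / 39753 years ≈ 1.406 mm/year.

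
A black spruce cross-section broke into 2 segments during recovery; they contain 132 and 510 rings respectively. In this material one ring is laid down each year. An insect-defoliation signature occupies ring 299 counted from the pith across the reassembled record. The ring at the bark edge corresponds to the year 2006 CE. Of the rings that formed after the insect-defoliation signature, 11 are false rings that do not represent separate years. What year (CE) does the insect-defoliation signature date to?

Total rings = 132 + 510 = 642.
642 − 299 = 343 rings lie beyond the insect-defoliation signature toward the bark edge.
343 − 11 false = 332 true rings after the insect-defoliation signature.
The ring at the bark edge is 2006 CE, so the insect-defoliation signature dates to 2006 − 332 = 1674 CE.

1674 CE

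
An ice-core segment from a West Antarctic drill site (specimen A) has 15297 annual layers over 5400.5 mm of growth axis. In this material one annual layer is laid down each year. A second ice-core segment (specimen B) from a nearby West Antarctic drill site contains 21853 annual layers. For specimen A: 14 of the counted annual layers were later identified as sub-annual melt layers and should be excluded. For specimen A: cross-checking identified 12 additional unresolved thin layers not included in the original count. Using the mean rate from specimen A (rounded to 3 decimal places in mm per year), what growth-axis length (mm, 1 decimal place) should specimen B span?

Specimen A: true annual layer count = 15297 − 14 + 12 = 15295.
A: Mean rate = 5400.5 mm / 15295 years ≈ 0.353 mm per year.
For B, 0.353 mm/year × 21853 years = 7714.1 mm.

7714.1 mm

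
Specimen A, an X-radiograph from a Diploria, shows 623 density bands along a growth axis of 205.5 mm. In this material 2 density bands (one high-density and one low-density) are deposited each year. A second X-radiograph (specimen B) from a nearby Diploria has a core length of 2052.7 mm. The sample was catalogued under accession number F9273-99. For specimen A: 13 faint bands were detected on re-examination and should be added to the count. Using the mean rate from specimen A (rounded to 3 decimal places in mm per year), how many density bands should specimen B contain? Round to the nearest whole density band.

6355 density bands

Specimen A: after corrections the count is 623 + 13 = 636 density bands.
Specimen A: dividing by 2 density bands per year: 636 / 2 = 318 years.
A: Extension rate ≈ 205.5 / 318 = 0.646 mm/year.
For B, 2052.7 / 0.646 = 3177.55 years; at 2 density bands per year that is 3177.55 × 2 ≈ 6355 density bands.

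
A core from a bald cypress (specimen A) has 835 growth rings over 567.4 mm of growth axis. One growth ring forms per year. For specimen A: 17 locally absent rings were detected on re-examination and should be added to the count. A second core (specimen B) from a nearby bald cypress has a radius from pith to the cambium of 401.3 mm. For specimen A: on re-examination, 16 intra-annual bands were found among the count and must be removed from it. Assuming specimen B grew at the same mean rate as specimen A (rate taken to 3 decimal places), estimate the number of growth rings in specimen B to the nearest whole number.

Specimen A: correcting the raw count gives 835 − 16 + 17 = 836 true growth rings.
A: Mean rate = 567.4 mm / 836 years ≈ 0.679 mm/year.
Specimen B: 401.3 mm / 0.679 mm per year = 591.02 years ≈ 591 growth rings.

591 growth rings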